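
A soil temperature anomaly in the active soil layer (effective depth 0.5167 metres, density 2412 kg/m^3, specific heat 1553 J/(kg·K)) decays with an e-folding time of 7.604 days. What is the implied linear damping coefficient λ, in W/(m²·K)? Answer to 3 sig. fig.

2.95

Areal heat capacity C = ρ c_p D = 2412 × 1553 × 0.5167 = 1.94×10^6 J/(m^2 K).
τ = 7.604 days = 6.57×10^5 s.
λ = C / τ = 1.94×10^6 / 6.57×10^5 = 2.95 W/(m²·K).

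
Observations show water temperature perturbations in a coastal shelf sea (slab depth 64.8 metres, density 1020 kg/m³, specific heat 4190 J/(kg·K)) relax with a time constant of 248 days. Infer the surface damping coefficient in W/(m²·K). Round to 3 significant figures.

12.9

Areal heat capacity C = ρ c_p D = 1020 × 4190 × 64.8 = 2.77×10^8 J/(m²·K).
τ = 248 days = 2.14×10^7 s.
λ = C / τ = 2.77×10^8 / 2.14×10^7 = 12.9 W/(m²·K).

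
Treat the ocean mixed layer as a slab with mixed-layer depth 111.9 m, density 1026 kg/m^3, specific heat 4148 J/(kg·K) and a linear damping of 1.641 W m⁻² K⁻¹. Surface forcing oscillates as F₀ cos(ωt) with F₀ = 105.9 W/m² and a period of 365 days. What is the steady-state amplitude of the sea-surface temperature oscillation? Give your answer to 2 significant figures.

Areal heat capacity C = ρ c_p D = 1026 × 4148 × 111.9 = 4.76×10^8 J/(m^2 K).
Angular frequency ω = 2π / T = 2π / 3.15×10^7 s = 1.99×10^-7 s⁻¹.
√((Cω)² + λ²) = √((94.9)² + 1.641²) = 94.9 W/(m²·K).
Amplitude A = F₀ / √((Cω)²+λ²) = 105.9 / 94.9 = 1.12 K.

1.1 K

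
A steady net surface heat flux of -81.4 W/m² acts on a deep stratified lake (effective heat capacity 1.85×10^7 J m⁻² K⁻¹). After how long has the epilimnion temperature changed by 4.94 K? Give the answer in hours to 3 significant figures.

Areal heat capacity C = 1.85×10^7 J m⁻² K⁻¹ (given).
Time required: Δt = C ΔT / F = 1.85×10^7 × -4.94 / -81.4 = 1.12×10^6 s.
In hours: 1.12×10^6 s / (3600 s/hour) = 312 hours.

312 hours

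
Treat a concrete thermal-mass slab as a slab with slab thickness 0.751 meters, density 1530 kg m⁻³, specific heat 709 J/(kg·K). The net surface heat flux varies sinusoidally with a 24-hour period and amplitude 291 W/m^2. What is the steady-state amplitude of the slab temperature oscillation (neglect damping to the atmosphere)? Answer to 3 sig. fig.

4.91 K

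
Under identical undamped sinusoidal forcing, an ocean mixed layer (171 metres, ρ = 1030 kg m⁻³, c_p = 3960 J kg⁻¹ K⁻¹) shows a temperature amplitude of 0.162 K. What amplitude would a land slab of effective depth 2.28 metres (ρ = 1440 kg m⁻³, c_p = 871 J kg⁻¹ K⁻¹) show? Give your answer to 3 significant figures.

39.5 K

C_ocean = 6.97×10^8 J/(m²·K); C_land = 2.86×10^6 J/(m²·K).
A ∝ 1/C ⇒ A_land = A_ocean × C_ocean/C_land = 0.162 × 244 = 39.5 K.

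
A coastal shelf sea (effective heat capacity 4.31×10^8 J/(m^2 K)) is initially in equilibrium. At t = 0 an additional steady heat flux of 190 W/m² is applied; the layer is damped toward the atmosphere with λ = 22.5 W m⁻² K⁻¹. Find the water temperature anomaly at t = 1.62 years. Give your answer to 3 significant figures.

Areal heat capacity C = 4.31×10^8 J/(m^2 K) (given).
τ = C / λ = 4.31×10^8 / 22.5 = 1.92×10^7 s.
Equilibrium anomaly ΔT_eq = F / λ = 190 / 22.5 = 8.44 K.
t = 1.62 years = 5.11×10^7 s, so t/τ = 2.67.
ΔT(t) = ΔT_eq (1 − e^(−t/τ)) = 8.44 × (1 − e^−2.67) = 7.86 K.

7.86 K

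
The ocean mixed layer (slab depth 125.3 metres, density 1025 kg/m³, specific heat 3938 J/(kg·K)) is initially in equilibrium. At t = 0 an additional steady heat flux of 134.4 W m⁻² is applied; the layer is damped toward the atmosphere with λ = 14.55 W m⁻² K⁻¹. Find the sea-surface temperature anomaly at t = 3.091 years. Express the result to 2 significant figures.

Areal heat capacity C = ρ c_p D = 1025 × 3938 × 125.3 = 5.06×10^8 J/(m^2 K).
τ = C / λ = 5.06×10^8 / 14.55 = 3.48×10^7 s.
Equilibrium anomaly ΔT_eq = F / λ = 134.4 / 14.55 = 9.24 K.
t = 3.091 years = 9.75×10^7 s, so t/τ = 2.81.
ΔT(t) = ΔT_eq (1 − e^(−t/τ)) = 9.24 × (1 − e^−2.81) = 8.68 K.

8.7 K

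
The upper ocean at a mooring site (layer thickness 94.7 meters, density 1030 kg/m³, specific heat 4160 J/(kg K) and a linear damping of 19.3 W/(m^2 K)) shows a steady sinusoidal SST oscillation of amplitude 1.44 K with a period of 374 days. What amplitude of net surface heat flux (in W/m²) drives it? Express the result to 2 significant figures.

120

Areal heat capacity C = ρ c_p D = 1030 × 4160 × 94.7 = 4.06×10^8 J/(m^2 K).
ω = 2π / 3.23×10^7 s = 1.94×10^-7 s⁻¹.
√((Cω)² + λ²) = √((78.9)² + 19.3²) = 81.2 W/(m²·K).
F₀ = A × √((Cω)²+λ²) = 1.44 × 81.2 = 117 W/m².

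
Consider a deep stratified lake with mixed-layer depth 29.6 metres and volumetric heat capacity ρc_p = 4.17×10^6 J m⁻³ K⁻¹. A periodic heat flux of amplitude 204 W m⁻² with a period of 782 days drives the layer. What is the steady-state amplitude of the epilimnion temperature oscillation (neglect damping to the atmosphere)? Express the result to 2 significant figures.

Areal heat capacity C = ρc_p × D = 4.17×10^6 × 29.6 = 1.23×10^8 J/(m^2 K).
Angular frequency ω = 2π / T = 2π / 6.76×10^7 s = 9.30×10^-8 s⁻¹.
Cω = 1.23×10^8 × 9.30×10^-8 = 11.5 W/(m²·K).
Amplitude A = F₀ / (Cω) = 204 / 11.5 = 17.8 K.

18 K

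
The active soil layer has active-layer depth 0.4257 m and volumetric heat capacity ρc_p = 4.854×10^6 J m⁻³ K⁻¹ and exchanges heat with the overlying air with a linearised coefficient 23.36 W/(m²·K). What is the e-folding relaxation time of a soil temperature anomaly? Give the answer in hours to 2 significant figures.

Areal heat capacity C = ρc_p × D = 4.854×10^6 × 0.4257 = 2.07×10^6 J m⁻² K⁻¹.
Relaxation time τ = C / λ = 2.07×10^6 / 23.36 = 88500 s.
In hours: 88500 s / (3600 s/hour) = 24.6 hours.

25 hours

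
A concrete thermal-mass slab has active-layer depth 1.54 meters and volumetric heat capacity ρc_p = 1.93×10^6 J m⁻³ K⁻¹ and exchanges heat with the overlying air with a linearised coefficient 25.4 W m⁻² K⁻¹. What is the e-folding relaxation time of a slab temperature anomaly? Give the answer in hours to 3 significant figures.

32.5 hours

Areal heat capacity C = ρc_p × D = 1.93×10^6 × 1.54 = 2.97×10^6 J m⁻² K⁻¹.
Relaxation time τ = C / λ = 2.97×10^6 / 25.4 = 1.17×10^5 s.
In hours: 1.17×10^5 s / (3600 s/hour) = 32.5 hours.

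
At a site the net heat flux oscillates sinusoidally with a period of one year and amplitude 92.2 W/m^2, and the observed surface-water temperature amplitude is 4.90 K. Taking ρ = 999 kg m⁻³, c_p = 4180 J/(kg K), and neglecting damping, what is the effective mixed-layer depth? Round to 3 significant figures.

22.6 m

ω = 2π / 3.15×10^7 s = 1.99×10^-7 s⁻¹.
Required C = F₀ / (A ω) = 92.2 / (4.90 × 1.99×10^-7) = 9.44×10^7 J/(m²·K).
D = C / (ρ c_p) = 9.44×10^7 / (999 × 4180) = 22.6 m.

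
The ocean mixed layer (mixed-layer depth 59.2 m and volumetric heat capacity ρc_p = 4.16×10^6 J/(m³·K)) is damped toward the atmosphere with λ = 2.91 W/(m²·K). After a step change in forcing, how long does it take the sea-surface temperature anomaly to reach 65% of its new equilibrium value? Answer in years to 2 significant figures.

Areal heat capacity C = ρc_p × D = 4.16×10^6 × 59.2 = 2.46×10^8 J m⁻² K⁻¹.
τ = C / λ = 2.46×10^8 / 2.91 = 8.46×10^7 s.
Fraction reached: 1 − e^(−t/τ) = 0.65 ⇒ t = −τ ln(1 − 0.65) = τ × 1.05.
t = 8.88×10^7 s = 2.82 years.

2.8 years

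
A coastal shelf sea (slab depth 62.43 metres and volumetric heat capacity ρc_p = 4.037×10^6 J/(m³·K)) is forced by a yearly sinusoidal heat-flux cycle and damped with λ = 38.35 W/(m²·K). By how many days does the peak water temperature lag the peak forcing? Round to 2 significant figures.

Areal heat capacity C = ρc_p × D = 4.037×10^6 × 62.43 = 2.52×10^8 J/(m^2 K).
ω = 2π / 3.15×10^7 s = 1.99×10^-7 s⁻¹.
Phase lag φ = arctan(Cω/λ) = arctan(50.2/38.35) = 0.919 rad.
Time lag = φ / ω = 0.919 / 1.99×10^-7 = 4.61×10^6 s = 53.4 days.

53 days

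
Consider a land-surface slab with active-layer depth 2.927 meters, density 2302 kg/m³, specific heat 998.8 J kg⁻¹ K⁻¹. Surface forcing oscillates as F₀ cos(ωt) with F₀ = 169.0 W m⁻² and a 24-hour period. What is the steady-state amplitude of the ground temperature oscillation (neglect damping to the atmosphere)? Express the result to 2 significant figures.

Areal heat capacity C = ρ c_p D = 2302 × 998.8 × 2.927 = 6.73×10^6 J/(m^2 K).
Angular frequency ω = 2π / T = 2π / 86400 s = 7.27×10^-5 s⁻¹.
Cω = 6.73×10^6 × 7.27×10^-5 = 489 W/(m²·K).
Amplitude A = F₀ / (Cω) = 169.0 / 489 = 0.345 K.

0.35 K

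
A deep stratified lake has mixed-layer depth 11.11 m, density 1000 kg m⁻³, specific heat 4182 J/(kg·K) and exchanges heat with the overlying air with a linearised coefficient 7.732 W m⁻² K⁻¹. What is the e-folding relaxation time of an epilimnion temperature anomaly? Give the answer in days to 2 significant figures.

Areal heat capacity C = ρ c_p D = 1000 × 4182 × 11.11 = 4.65×10^7 J m⁻² K⁻¹.
Relaxation time τ = C / λ = 4.65×10^7 / 7.732 = 6.01×10^6 s.
In days: 6.01×10^6 s / (86400 s/day) = 69.5 days.

70 days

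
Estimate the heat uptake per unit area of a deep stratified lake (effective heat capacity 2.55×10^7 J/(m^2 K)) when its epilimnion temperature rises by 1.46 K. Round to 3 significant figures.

3.72×10^7

Areal heat capacity C = 2.55×10^7 J/(m^2 K) (given).
ΔQ = C ΔT = 2.55×10^7 × 1.46 = 3.72×10^7 J/m².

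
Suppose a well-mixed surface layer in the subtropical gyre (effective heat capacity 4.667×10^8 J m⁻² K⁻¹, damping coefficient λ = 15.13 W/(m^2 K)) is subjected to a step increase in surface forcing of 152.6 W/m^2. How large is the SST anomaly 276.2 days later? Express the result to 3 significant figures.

Areal heat capacity C = 4.667×10^8 J m⁻² K⁻¹ (given).
τ = C / λ = 4.67×10^8 / 15.13 = 3.08×10^7 s.
Equilibrium anomaly ΔT_eq = F / λ = 152.6 / 15.13 = 10.1 K.
t = 276.2 days = 2.39×10^7 s, so t/τ = 0.774.
ΔT(t) = ΔT_eq (1 − e^(−t/τ)) = 10.1 × (1 − e^−0.774) = 5.43 K.

5.43 K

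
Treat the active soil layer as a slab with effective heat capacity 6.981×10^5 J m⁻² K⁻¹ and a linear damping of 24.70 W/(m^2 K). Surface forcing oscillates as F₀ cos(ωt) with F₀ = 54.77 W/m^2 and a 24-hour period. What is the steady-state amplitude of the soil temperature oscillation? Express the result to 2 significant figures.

0.97 K

Areal heat capacity C = 6.981×10^5 J m⁻² K⁻¹ (given).
Angular frequency ω = 2π / T = 2π / 86400 s = 7.27×10^-5 s⁻¹.
√((Cω)² + λ²) = √((50.8)² + 24.70²) = 56.5 W/(m²·K).
Amplitude A = F₀ / √((Cω)²+λ²) = 54.77 / 56.5 = 0.970 K.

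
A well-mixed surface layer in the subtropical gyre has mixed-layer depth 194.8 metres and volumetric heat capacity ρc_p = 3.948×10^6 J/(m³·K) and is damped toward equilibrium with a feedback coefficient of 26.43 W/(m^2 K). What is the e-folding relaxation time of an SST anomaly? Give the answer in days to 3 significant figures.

337 days

Areal heat capacity C = ρc_p × D = 3.948×10^6 × 194.8 = 7.69×10^8 J/(m^2 K).
Relaxation time τ = C / λ = 7.69×10^8 / 26.43 = 2.91×10^7 s.
In days: 2.91×10^7 s / (86400 s/day) = 337 days.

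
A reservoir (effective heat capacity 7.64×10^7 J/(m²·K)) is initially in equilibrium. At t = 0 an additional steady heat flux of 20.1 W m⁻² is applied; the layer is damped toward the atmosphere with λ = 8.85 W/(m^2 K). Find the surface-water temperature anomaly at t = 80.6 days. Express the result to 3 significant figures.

1.26 K

Areal heat capacity C = 7.64×10^7 J/(m²·K) (given).
τ = C / λ = 7.64×10^7 / 8.85 = 8.63×10^6 s.
Equilibrium anomaly ΔT_eq = F / λ = 20.1 / 8.85 = 2.27 K.
t = 80.6 days = 6.96×10^6 s, so t/τ = 0.807.
ΔT(t) = ΔT_eq (1 − e^(−t/τ)) = 2.27 × (1 − e^−0.807) = 1.26 K.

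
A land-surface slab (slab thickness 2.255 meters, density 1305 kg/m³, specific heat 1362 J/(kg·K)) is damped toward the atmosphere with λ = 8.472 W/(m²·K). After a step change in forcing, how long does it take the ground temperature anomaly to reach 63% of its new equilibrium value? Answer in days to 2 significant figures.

5.4 days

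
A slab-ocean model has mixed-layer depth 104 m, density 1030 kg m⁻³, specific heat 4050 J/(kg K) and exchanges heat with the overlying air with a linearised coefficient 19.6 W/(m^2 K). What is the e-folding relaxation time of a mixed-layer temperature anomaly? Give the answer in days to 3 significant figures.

256 days

Areal heat capacity C = ρ c_p D = 1030 × 4050 × 104 = 4.34×10^8 J m⁻² K⁻¹.
Relaxation time τ = C / λ = 4.34×10^8 / 19.6 = 2.21×10^7 s.
In days: 2.21×10^7 s / (86400 s/day) = 256 days.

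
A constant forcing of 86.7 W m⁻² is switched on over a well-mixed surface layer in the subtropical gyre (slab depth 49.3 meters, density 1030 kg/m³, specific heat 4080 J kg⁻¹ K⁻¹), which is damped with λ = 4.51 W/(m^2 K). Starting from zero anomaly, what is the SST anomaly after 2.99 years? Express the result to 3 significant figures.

16.8 K

Areal heat capacity C = ρ c_p D = 1030 × 4080 × 49.3 = 2.07×10^8 J m⁻² K⁻¹.
τ = C / λ = 2.07×10^8 / 4.51 = 4.59×10^7 s.
Equilibrium anomaly ΔT_eq = F / λ = 86.7 / 4.51 = 19.2 K.
t = 2.99 years = 9.44×10^7 s, so t/τ = 2.05.
ΔT(t) = ΔT_eq (1 − e^(−t/τ)) = 19.2 × (1 − e^−2.05) = 16.8 K.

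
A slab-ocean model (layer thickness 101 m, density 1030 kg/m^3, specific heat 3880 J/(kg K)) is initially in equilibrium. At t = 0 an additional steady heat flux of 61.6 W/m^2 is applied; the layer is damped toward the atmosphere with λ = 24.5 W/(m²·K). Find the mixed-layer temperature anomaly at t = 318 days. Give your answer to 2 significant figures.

2.0 K

Areal heat capacity C = ρ c_p D = 1030 × 3880 × 101 = 4.04×10^8 J m⁻² K⁻¹.
τ = C / λ = 4.04×10^8 / 24.5 = 1.65×10^7 s.
Equilibrium anomaly ΔT_eq = F / λ = 61.6 / 24.5 = 2.51 K.
t = 318 days = 2.75×10^7 s, so t/τ = 1.67.
ΔT(t) = ΔT_eq (1 − e^(−t/τ)) = 2.51 × (1 − e^−1.67) = 2.04 K.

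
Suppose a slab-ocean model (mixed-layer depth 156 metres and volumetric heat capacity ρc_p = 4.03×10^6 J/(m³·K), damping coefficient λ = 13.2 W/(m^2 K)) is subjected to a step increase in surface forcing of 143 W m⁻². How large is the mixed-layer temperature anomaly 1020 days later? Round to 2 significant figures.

9.1 K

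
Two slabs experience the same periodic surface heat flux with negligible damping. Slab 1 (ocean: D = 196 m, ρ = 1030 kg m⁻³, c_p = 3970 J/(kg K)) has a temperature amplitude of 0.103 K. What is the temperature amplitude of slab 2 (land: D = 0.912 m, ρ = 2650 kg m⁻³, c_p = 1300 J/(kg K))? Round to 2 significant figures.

26 K

C_ocean = 8.01×10^8 J/(m²·K); C_land = 3.14×10^6 J/(m²·K).
A ∝ 1/C ⇒ A_land = A_ocean × C_ocean/C_land = 0.103 × 255 = 26.3 K.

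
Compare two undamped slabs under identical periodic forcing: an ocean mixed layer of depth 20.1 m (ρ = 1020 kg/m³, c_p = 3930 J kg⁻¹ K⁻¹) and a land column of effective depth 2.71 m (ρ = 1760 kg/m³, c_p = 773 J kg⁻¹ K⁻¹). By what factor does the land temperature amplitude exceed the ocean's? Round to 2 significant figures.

C_ocean = 1020 × 3930 × 20.1 = 8.06×10^7 J/(m²·K).
C_land = 1760 × 773 × 2.71 = 3.69×10^6 J/(m²·K).
Undamped amplitude ∝ 1/C, so A_land/A_ocean = C_ocean/C_land = 21.9.

22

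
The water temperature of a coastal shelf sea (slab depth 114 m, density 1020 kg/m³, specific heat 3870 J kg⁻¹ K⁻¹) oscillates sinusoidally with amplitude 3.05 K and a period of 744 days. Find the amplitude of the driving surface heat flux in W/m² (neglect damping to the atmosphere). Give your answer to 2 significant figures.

Areal heat capacity C = ρ c_p D = 1020 × 3870 × 114 = 4.50×10^8 J/(m^2 K).
ω = 2π / 6.43×10^7 s = 9.77×10^-8 s⁻¹.
Cω = 4.50×10^8 × 9.77×10^-8 = 44.0 W/(m²·K).
F₀ = A × Cω = 3.05 × 44.0 = 134 W/m².

130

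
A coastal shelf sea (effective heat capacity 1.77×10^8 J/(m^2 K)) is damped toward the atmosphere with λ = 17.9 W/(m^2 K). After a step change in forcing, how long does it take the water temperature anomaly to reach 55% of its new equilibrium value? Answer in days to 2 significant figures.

91 days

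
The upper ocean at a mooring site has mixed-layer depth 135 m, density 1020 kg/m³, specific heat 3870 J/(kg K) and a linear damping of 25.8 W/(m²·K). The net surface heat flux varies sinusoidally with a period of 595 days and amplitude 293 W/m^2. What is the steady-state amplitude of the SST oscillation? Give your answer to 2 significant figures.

4.2 K

Areal heat capacity C = ρ c_p D = 1020 × 3870 × 135 = 5.33×10^8 J/(m^2 K).
Angular frequency ω = 2π / T = 2π / 5.14×10^7 s = 1.22×10^-7 s⁻¹.
√((Cω)² + λ²) = √((65.1)² + 25.8²) = 70.1 W/(m²·K).
Amplitude A = F₀ / √((Cω)²+λ²) = 293 / 70.1 = 4.18 K.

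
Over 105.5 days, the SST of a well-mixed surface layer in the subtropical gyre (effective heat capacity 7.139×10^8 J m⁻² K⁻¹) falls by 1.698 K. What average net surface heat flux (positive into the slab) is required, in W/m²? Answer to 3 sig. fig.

Areal heat capacity C = 7.139×10^8 J m⁻² K⁻¹ (given).
Required heat per unit area: Q = C ΔT = 7.14×10^8 × -1.698 = -1.21×10^9 J/m².
Flux F = Q / Δt = -1.21×10^9 / 9.12×10^6 s = -133 W/m².

-133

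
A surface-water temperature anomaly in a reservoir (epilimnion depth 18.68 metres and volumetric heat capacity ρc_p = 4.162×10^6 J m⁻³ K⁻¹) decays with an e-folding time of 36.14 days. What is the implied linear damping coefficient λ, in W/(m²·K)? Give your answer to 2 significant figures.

Areal heat capacity C = ρc_p × D = 4.162×10^6 × 18.68 = 7.77×10^7 J/(m²·K).
τ = 36.14 days = 3.12×10^6 s.
λ = C / τ = 7.77×10^7 / 3.12×10^6 = 24.9 W/(m²·K).

25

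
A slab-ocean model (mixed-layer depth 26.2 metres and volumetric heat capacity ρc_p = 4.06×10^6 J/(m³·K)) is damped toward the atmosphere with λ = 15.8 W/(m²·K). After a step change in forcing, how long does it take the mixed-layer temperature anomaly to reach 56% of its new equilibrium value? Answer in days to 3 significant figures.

64.0 days

Areal heat capacity C = ρc_p × D = 4.06×10^6 × 26.2 = 1.06×10^8 J/(m²·K).
τ = C / λ = 1.06×10^8 / 15.8 = 6.73×10^6 s.
Fraction reached: 1 − e^(−t/τ) = 0.56 ⇒ t = −τ ln(1 − 0.56) = τ × 0.821.
t = 5.53×10^6 s = 64.0 days.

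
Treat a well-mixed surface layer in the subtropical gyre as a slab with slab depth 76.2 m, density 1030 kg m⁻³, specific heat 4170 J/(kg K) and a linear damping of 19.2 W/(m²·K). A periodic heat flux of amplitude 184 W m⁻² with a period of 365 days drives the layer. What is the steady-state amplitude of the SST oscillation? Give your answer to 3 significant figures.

Areal heat capacity C = ρ c_p D = 1030 × 4170 × 76.2 = 3.27×10^8 J/(m^2 K).
Angular frequency ω = 2π / T = 2π / 3.15×10^7 s = 1.99×10^-7 s⁻¹.
√((Cω)² + λ²) = √((65.2)² + 19.2²) = 68.0 W/(m²·K).
Amplitude A = F₀ / √((Cω)²+λ²) = 184 / 68.0 = 2.71 K.

2.71 K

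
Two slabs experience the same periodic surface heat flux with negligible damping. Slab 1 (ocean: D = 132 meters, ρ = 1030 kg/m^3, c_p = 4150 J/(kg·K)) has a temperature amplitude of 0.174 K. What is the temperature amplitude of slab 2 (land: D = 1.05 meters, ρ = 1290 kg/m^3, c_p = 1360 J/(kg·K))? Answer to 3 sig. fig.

C_ocean = 5.64×10^8 J/(m²·K); C_land = 1.84×10^6 J/(m²·K).
A ∝ 1/C ⇒ A_land = A_ocean × C_ocean/C_land = 0.174 × 306 = 53.3 K.

53.3 K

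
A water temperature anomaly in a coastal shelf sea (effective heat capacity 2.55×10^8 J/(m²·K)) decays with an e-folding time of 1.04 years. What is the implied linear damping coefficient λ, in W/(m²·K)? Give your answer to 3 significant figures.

7.77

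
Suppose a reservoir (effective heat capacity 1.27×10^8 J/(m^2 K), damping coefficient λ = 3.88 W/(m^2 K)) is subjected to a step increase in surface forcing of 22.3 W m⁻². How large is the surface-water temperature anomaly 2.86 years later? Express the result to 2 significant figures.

Areal heat capacity C = 1.27×10^8 J/(m^2 K) (given).
τ = C / λ = 1.27×10^8 / 3.88 = 3.27×10^7 s.
Equilibrium anomaly ΔT_eq = F / λ = 22.3 / 3.88 = 5.75 K.
t = 2.86 years = 9.03×10^7 s, so t/τ = 2.76.
ΔT(t) = ΔT_eq (1 − e^(−t/τ)) = 5.75 × (1 − e^−2.76) = 5.38 K.

5.4 K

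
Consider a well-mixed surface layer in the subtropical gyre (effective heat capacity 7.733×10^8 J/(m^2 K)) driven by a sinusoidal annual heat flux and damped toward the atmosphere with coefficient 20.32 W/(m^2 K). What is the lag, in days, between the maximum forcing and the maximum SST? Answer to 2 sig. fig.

Areal heat capacity C = 7.733×10^8 J/(m^2 K) (given).
ω = 2π / 3.15×10^7 s = 1.99×10^-7 s⁻¹.
Phase lag φ = arctan(Cω/λ) = arctan(154/20.32) = 1.44 rad.
Time lag = φ / ω = 1.44 / 1.99×10^-7 = 7.23×10^6 s = 83.6 days.

84 days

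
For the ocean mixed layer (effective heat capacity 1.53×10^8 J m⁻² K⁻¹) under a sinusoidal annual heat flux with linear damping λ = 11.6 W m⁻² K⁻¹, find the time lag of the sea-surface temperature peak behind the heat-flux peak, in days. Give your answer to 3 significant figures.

Areal heat capacity C = 1.53×10^8 J m⁻² K⁻¹ (given).
ω = 2π / 3.15×10^7 s = 1.99×10^-7 s⁻¹.
Phase lag φ = arctan(Cω/λ) = arctan(30.5/11.6) = 1.21 rad.
Time lag = φ / ω = 1.21 / 1.99×10^-7 = 6.06×10^6 s = 70.1 days.

70.1 days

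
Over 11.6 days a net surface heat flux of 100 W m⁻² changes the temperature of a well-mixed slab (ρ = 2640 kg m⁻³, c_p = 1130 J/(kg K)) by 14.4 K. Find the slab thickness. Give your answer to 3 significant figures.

2.33 m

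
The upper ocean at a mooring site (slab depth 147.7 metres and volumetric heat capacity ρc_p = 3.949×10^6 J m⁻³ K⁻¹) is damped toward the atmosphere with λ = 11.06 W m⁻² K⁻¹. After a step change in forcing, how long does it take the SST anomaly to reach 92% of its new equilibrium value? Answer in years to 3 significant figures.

4.22 years

Areal heat capacity C = ρc_p × D = 3.949×10^6 × 147.7 = 5.83×10^8 J/(m^2 K).
τ = C / λ = 5.83×10^8 / 11.06 = 5.27×10^7 s.
Fraction reached: 1 − e^(−t/τ) = 0.92 ⇒ t = −τ ln(1 − 0.92) = τ × 2.53.
t = 1.33×10^8 s = 4.22 years.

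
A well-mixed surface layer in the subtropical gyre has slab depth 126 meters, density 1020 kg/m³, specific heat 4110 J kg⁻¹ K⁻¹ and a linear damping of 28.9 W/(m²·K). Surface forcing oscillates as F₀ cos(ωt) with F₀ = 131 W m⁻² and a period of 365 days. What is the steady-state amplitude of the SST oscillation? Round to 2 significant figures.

1.2 K

Areal heat capacity C = ρ c_p D = 1020 × 4110 × 126 = 5.28×10^8 J/(m^2 K).
Angular frequency ω = 2π / T = 2π / 3.15×10^7 s = 1.99×10^-7 s⁻¹.
√((Cω)² + λ²) = √((105)² + 28.9²) = 109 W/(m²·K).
Amplitude A = F₀ / √((Cω)²+λ²) = 131 / 109 = 1.20 K.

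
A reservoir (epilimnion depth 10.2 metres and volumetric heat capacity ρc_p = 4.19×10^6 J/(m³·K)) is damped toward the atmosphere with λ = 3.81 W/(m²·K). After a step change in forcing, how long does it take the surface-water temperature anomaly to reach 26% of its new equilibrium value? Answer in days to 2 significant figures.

Areal heat capacity C = ρc_p × D = 4.19×10^6 × 10.2 = 4.27×10^7 J m⁻² K⁻¹.
τ = C / λ = 4.27×10^7 / 3.81 = 1.12×10^7 s.
Fraction reached: 1 − e^(−t/τ) = 0.26 ⇒ t = −τ ln(1 − 0.26) = τ × 0.301.
t = 3.38×10^6 s = 39.1 days.

39 days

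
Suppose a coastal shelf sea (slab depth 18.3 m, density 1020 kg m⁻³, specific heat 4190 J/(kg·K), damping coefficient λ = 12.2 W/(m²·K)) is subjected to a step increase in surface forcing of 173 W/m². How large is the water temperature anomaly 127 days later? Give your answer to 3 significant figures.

Areal heat capacity C = ρ c_p D = 1020 × 4190 × 18.3 = 7.82×10^7 J/(m^2 K).
τ = C / λ = 7.82×10^7 / 12.2 = 6.41×10^6 s.
Equilibrium anomaly ΔT_eq = F / λ = 173 / 12.2 = 14.2 K.
t = 127 days = 1.10×10^7 s, so t/τ = 1.71.
ΔT(t) = ΔT_eq (1 − e^(−t/τ)) = 14.2 × (1 − e^−1.71) = 11.6 K.

11.6 K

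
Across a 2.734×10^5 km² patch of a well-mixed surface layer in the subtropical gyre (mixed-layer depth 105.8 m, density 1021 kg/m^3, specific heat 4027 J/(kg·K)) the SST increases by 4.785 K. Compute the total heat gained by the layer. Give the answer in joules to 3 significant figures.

5.69×10^20 J

Areal heat capacity C = ρ c_p D = 1021 × 4027 × 105.8 = 4.35×10^8 J m⁻² K⁻¹.
Heat per unit area: q = C ΔT = 4.35×10^8 × 4.785 = 2.08×10^9 J/m².
Total heat: Q = q × A = 2.08×10^9 × (2.734×10^5 × 10⁶ m²) = 5.69×10^20 J.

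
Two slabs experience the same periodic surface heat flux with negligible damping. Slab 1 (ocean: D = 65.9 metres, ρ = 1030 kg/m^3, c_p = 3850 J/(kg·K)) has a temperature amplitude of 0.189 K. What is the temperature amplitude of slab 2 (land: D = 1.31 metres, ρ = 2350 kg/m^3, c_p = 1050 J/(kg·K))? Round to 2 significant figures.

15 K

C_ocean = 2.61×10^8 J/(m²·K); C_land = 3.23×10^6 J/(m²·K).
A ∝ 1/C ⇒ A_land = A_ocean × C_ocean/C_land = 0.189 × 80.8 = 15.3 K.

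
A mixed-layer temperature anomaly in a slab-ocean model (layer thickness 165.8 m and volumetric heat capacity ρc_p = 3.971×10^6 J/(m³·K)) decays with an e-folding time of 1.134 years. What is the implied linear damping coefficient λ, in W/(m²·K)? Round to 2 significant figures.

18

Areal heat capacity C = ρc_p × D = 3.971×10^6 × 165.8 = 6.58×10^8 J/(m^2 K).
τ = 1.134 years = 3.58×10^7 s.
λ = C / τ = 6.58×10^8 / 3.58×10^7 = 18.4 W/(m²·K).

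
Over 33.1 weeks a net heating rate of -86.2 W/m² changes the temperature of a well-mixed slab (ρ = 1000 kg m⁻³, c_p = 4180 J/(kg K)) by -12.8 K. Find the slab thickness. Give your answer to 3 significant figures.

32.3 m

Heat input Q = F Δt = -86.2 × 2.00×10^7 s = -1.73×10^9 J/m².
Required areal heat capacity C = Q / ΔT = 1.35×10^8 J/(m²·K).
Depth D = C / (ρ c_p) = 1.35×10^8 / (1000 × 4180) = 32.3 m.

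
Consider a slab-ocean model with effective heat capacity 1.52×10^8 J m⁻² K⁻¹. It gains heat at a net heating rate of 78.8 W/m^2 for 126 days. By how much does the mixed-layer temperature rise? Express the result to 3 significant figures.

5.64 K

Areal heat capacity C = 1.52×10^8 J m⁻² K⁻¹ (given).
Net heat input Q = F Δt = 78.8 × (126 days × 86400 s/day) = 8.58×10^8 J/m².
ΔT = Q / C = 8.58×10^8 / 1.52×10^8 = 5.64 K.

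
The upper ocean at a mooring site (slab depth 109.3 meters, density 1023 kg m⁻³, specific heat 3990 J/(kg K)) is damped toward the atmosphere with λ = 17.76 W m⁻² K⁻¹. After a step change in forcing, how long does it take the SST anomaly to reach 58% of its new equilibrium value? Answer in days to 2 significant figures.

250 days

Areal heat capacity C = ρ c_p D = 1023 × 3990 × 109.3 = 4.46×10^8 J/(m²·K).
τ = C / λ = 4.46×10^8 / 17.76 = 2.51×10^7 s.
Fraction reached: 1 − e^(−t/τ) = 0.58 ⇒ t = −τ ln(1 − 0.58) = τ × 0.868.
t = 2.18×10^7 s = 252 days.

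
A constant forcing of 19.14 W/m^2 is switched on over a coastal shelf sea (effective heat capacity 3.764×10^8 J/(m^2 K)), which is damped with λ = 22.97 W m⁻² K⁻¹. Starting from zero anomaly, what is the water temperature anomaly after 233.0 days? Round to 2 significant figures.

0.59 K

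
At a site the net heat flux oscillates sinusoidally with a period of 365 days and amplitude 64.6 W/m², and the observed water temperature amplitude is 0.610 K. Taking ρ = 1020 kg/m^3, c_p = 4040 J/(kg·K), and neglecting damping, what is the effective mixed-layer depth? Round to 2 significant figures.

ω = 2π / 3.15×10^7 s = 1.99×10^-7 s⁻¹.
Required C = F₀ / (A ω) = 64.6 / (0.610 × 1.99×10^-7) = 5.32×10^8 J/(m²·K).
D = C / (ρ c_p) = 5.32×10^8 / (1020 × 4040) = 129 m.

130 m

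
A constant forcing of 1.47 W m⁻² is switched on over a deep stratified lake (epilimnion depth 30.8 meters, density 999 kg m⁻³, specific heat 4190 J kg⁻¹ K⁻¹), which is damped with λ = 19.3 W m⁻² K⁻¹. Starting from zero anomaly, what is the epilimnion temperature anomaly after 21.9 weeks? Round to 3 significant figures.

0.0657 K

Areal heat capacity C = ρ c_p D = 999 × 4190 × 30.8 = 1.29×10^8 J/(m^2 K).
τ = C / λ = 1.29×10^8 / 19.3 = 6.68×10^6 s.
Equilibrium anomaly ΔT_eq = F / λ = 1.47 / 19.3 = 0.0762 K.
t = 21.9 weeks = 1.32×10^7 s, so t/τ = 1.98.
ΔT(t) = ΔT_eq (1 − e^(−t/τ)) = 0.0762 × (1 − e^−1.98) = 0.0657 K.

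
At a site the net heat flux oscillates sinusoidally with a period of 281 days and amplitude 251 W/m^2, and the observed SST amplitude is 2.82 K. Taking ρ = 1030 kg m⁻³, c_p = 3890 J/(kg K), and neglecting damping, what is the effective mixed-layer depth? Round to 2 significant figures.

ω = 2π / 2.43×10^7 s = 2.59×10^-7 s⁻¹.
Required C = F₀ / (A ω) = 251 / (2.82 × 2.59×10^-7) = 3.44×10^8 J/(m²·K).
D = C / (ρ c_p) = 3.44×10^8 / (1030 × 3890) = 85.8 m.

86 m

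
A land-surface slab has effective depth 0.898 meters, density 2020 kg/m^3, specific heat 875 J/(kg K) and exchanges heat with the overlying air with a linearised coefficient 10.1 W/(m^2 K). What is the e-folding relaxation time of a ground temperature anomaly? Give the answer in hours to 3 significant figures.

43.7 hours

Areal heat capacity C = ρ c_p D = 2020 × 875 × 0.898 = 1.59×10^6 J m⁻² K⁻¹.
Relaxation time τ = C / λ = 1.59×10^6 / 10.1 = 1.57×10^5 s.
In hours: 1.57×10^5 s / (3600 s/hour) = 43.7 hours.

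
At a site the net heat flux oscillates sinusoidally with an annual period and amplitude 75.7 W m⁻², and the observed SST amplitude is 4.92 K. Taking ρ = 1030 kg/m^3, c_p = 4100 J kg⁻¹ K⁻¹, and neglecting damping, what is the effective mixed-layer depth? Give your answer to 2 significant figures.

ω = 2π / 3.15×10^7 s = 1.99×10^-7 s⁻¹.
Required C = F₀ / (A ω) = 75.7 / (4.92 × 1.99×10^-7) = 7.72×10^7 J/(m²·K).
D = C / (ρ c_p) = 7.72×10^7 / (1030 × 4100) = 18.3 m.

18 m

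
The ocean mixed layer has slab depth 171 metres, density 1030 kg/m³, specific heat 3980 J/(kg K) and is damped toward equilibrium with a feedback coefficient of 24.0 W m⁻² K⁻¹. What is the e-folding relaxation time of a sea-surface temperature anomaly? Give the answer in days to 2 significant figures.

Areal heat capacity C = ρ c_p D = 1030 × 3980 × 171 = 7.01×10^8 J m⁻² K⁻¹.
Relaxation time τ = C / λ = 7.01×10^8 / 24.0 = 2.92×10^7 s.
In days: 2.92×10^7 s / (86400 s/day) = 338 days.

340 days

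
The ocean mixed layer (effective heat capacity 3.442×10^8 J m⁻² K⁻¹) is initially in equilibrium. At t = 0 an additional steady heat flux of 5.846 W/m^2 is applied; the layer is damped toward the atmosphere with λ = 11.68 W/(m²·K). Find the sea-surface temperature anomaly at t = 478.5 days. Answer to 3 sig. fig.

0.377 K

Areal heat capacity C = 3.442×10^8 J m⁻² K⁻¹ (given).
τ = C / λ = 3.44×10^8 / 11.68 = 2.95×10^7 s.
Equilibrium anomaly ΔT_eq = F / λ = 5.846 / 11.68 = 0.501 K.
t = 478.5 days = 4.13×10^7 s, so t/τ = 1.40.
ΔT(t) = ΔT_eq (1 − e^(−t/τ)) = 0.501 × (1 − e^−1.40) = 0.377 K.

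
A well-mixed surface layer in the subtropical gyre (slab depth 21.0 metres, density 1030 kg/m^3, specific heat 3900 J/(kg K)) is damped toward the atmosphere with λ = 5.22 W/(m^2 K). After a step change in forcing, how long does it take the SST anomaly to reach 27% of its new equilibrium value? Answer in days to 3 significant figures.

58.9 days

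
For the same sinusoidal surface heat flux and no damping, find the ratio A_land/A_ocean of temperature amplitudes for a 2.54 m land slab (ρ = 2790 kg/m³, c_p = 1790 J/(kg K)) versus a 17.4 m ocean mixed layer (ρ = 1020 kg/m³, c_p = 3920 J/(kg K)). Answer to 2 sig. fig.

C_ocean = 1020 × 3920 × 17.4 = 6.96×10^7 J/(m²·K).
C_land = 2790 × 1790 × 2.54 = 1.27×10^7 J/(m²·K).
Undamped amplitude ∝ 1/C, so A_land/A_ocean = C_ocean/C_land = 5.48.

5.5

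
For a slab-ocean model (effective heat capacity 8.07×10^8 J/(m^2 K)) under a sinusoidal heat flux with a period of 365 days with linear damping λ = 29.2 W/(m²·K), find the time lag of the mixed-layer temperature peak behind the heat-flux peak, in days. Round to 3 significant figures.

Areal heat capacity C = 8.07×10^8 J/(m^2 K) (given).
ω = 2π / 3.15×10^7 s = 1.99×10^-7 s⁻¹.
Phase lag φ = arctan(Cω/λ) = arctan(161/29.2) = 1.39 rad.
Time lag = φ / ω = 1.39 / 1.99×10^-7 = 6.98×10^6 s = 80.8 days.

80.8 days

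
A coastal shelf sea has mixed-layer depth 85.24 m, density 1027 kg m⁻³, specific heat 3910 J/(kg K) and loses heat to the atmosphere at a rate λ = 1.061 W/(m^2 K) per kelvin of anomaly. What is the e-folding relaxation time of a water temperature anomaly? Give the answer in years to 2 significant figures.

10 years

Areal heat capacity C = ρ c_p D = 1027 × 3910 × 85.24 = 3.42×10^8 J/(m^2 K).
Relaxation time τ = C / λ = 3.42×10^8 / 1.061 = 3.23×10^8 s.
In years: 3.23×10^8 s / (3.156×10^7 s/year) = 10.2 years.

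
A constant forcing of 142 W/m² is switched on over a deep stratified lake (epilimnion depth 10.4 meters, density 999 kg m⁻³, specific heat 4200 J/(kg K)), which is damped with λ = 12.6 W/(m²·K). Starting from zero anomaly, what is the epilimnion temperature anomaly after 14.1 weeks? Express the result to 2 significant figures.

Areal heat capacity C = ρ c_p D = 999 × 4200 × 10.4 = 4.36×10^7 J/(m^2 K).
τ = C / λ = 4.36×10^7 / 12.6 = 3.46×10^6 s.
Equilibrium anomaly ΔT_eq = F / λ = 142 / 12.6 = 11.3 K.
t = 14.1 weeks = 8.53×10^6 s, so t/τ = 2.46.
ΔT(t) = ΔT_eq (1 − e^(−t/τ)) = 11.3 × (1 − e^−2.46) = 10.3 K.

10 K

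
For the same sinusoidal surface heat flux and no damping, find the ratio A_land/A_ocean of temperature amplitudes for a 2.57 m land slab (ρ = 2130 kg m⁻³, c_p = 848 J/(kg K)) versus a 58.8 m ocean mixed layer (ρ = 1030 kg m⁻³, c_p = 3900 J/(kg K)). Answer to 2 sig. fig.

51

C_ocean = 1030 × 3900 × 58.8 = 2.36×10^8 J/(m²·K).
C_land = 2130 × 848 × 2.57 = 4.64×10^6 J/(m²·K).
Undamped amplitude ∝ 1/C, so A_land/A_ocean = C_ocean/C_land = 50.9.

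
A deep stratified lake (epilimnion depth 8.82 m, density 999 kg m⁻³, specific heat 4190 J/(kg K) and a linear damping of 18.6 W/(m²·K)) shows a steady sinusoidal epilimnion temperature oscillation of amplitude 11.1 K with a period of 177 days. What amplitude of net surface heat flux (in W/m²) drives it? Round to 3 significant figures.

Areal heat capacity C = ρ c_p D = 999 × 4190 × 8.82 = 3.69×10^7 J/(m²·K).
ω = 2π / 1.53×10^7 s = 4.11×10^-7 s⁻¹.
√((Cω)² + λ²) = √((15.2)² + 18.6²) = 24.0 W/(m²·K).
F₀ = A × √((Cω)²+λ²) = 11.1 × 24.0 = 266 W/m².

266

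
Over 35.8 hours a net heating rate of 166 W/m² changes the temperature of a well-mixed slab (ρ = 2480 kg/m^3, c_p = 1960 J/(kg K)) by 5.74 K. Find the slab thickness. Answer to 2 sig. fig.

0.77 m

Heat input Q = F Δt = 166 × 1.29×10^5 s = 2.14×10^7 J/m².
Required areal heat capacity C = Q / ΔT = 3.73×10^6 J/(m²·K).
Depth D = C / (ρ c_p) = 3.73×10^6 / (2480 × 1960) = 0.767 m.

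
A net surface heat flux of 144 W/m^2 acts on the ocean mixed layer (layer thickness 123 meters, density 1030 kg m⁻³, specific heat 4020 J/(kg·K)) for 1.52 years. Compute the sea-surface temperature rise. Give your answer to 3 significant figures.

13.6 K

Areal heat capacity C = ρ c_p D = 1030 × 4020 × 123 = 5.09×10^8 J/(m²·K).
Net heat input Q = F Δt = 144 × (1.52 years × 3.156×10^7 s/year) = 6.91×10^9 J/m².
ΔT = Q / C = 6.91×10^9 / 5.09×10^8 = 13.6 K.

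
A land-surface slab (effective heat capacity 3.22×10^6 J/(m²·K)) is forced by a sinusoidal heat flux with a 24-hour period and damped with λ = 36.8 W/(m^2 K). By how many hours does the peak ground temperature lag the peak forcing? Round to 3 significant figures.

Areal heat capacity C = 3.22×10^6 J/(m²·K) (given).
ω = 2π / 86400 s = 7.27×10^-5 s⁻¹.
Phase lag φ = arctan(Cω/λ) = arctan(234/36.8) = 1.41 rad.
Time lag = φ / ω = 1.41 / 7.27×10^-5 = 19500 s = 5.40 hours.

5.40 hours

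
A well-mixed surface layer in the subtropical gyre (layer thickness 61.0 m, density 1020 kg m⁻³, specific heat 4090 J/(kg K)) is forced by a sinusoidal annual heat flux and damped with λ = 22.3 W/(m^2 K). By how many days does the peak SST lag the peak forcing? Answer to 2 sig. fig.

67 days

Areal heat capacity C = ρ c_p D = 1020 × 4090 × 61.0 = 2.54×10^8 J/(m²·K).
ω = 2π / 3.15×10^7 s = 1.99×10^-7 s⁻¹.
Phase lag φ = arctan(Cω/λ) = arctan(50.7/22.3) = 1.16 rad.
Time lag = φ / ω = 1.16 / 1.99×10^-7 = 5.80×10^6 s = 67.2 days.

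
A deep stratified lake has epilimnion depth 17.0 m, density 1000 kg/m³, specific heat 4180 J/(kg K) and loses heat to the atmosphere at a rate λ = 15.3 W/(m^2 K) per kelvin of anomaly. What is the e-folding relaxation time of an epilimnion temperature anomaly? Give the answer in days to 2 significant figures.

54 days

Areal heat capacity C = ρ c_p D = 1000 × 4180 × 17.0 = 7.11×10^7 J/(m²·K).
Relaxation time τ = C / λ = 7.11×10^7 / 15.3 = 4.64×10^6 s.
In days: 4.64×10^6 s / (86400 s/day) = 53.8 days.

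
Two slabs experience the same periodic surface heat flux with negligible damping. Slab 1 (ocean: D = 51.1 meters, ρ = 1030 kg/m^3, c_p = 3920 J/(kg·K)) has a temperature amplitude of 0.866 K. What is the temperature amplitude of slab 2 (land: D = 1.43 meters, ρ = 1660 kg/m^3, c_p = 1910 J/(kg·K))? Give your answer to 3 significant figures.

39.4 K

C_ocean = 2.06×10^8 J/(m²·K); C_land = 4.53×10^6 J/(m²·K).
A ∝ 1/C ⇒ A_land = A_ocean × C_ocean/C_land = 0.866 × 45.5 = 39.4 K.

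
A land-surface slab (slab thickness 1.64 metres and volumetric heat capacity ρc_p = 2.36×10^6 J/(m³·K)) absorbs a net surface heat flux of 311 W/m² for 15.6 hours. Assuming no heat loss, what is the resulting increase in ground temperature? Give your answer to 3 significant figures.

4.51 K

Areal heat capacity C = ρc_p × D = 2.36×10^6 × 1.64 = 3.87×10^6 J m⁻² K⁻¹.
Net heat input Q = F Δt = 311 × (15.6 hours × 3600 s/hour) = 1.75×10^7 J/m².
ΔT = Q / C = 1.75×10^7 / 3.87×10^6 = 4.51 K.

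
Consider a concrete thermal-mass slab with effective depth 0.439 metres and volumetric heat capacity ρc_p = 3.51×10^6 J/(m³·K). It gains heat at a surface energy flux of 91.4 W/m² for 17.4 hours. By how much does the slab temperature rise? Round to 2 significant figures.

3.7 K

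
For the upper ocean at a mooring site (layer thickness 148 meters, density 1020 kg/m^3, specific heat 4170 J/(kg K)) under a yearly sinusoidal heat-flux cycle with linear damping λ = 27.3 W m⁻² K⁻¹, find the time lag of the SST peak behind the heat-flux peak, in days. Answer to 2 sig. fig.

79 days

Areal heat capacity C = ρ c_p D = 1020 × 4170 × 148 = 6.30×10^8 J/(m^2 K).
ω = 2π / 3.15×10^7 s = 1.99×10^-7 s⁻¹.
Phase lag φ = arctan(Cω/λ) = arctan(125/27.3) = 1.36 rad.
Time lag = φ / ω = 1.36 / 1.99×10^-7 = 6.81×10^6 s = 78.8 days.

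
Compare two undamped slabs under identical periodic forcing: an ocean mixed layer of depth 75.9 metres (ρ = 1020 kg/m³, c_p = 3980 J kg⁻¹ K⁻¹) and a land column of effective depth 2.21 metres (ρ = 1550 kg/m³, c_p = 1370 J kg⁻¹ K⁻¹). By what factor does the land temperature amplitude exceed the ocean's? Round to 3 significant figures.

65.7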